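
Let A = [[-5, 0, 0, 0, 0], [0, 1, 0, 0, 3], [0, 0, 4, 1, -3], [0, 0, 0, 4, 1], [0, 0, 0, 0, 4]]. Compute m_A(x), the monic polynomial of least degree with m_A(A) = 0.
m_A(x) = (x - 4)^3(x - 1)(x + 5)

The characteristic polynomial factors as (x - 4)^3(x - 1)(x + 5). The minimal polynomial is ∏(x - λ)^{k_λ} where k_λ is the size of the largest Jordan block at λ.

For λ = -5: rank(A + 5I) = 4, and the largest Jordan block has size 1 (the smallest k with rank((A + 5I)^k) = rank((A + 5I)^(k+1))).
For λ = 1: rank(A - I) = 4, and the largest Jordan block has size 1 (the smallest k with rank((A - I)^k) = rank((A - I)^(k+1))).
For λ = 4: rank(A - 4I) = 4, and the largest Jordan block has size 3 (the smallest k with rank((A - 4I)^k) = rank((A - 4I)^(k+1))).

So m_A(x) = (x - 4)^3(x - 1)(x + 5).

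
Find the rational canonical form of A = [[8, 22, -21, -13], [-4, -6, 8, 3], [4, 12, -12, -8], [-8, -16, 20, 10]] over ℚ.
R = [[0, -4, 0, 0], [1, 0, 0, 0], [0, 0, 0, -4], [0, 0, 1, 0]]

The invariant factors of A (the non-unit diagonal entries of the Smith normal form of xI - A over ℚ[x]) are x^2 + 4, x^2 + 4, each dividing the next. The characteristic polynomial is their product, (x^2 + 4)^2.

The rational canonical form is the block-diagonal matrix of companion matrices C(f_i):
R = [[0, -4, 0, 0], [1, 0, 0, 0], [0, 0, 0, -4], [0, 0, 1, 0]].

Note the characteristic polynomial does not split into linear factors over ℚ, so A has no Jordan form over ℚ; the rational canonical form exists over any field.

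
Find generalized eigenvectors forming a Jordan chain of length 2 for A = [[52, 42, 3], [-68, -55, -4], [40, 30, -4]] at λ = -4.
v_1 = [[3, -4, 1]]^T, v_2 = [[3, -4, 0]]^T

We seek v_1 ∈ ker((A + 4I)^2) \ ker(A + 4I), then set v_{i+1} = (A + 4I) v_i.

One such chain is v_1 = [[3, -4, 1]]^T, v_2 = [[3, -4, 0]]^T. Check: (A + 4I) v_2 = [[0, 0, 0]]^T = 0.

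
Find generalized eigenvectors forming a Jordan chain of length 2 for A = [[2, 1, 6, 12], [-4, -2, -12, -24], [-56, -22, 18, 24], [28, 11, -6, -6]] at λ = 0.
v_1 = [[-2, 5, 0, 0]]^T, v_2 = [[1, -2, 2, -1]]^T

We seek v_1 ∈ ker(A^2) \ ker(A), then set v_{i+1} = A v_i.

One such chain is v_1 = [[-2, 5, 0, 0]]^T, v_2 = [[1, -2, 2, -1]]^T. Check: A v_2 = [[0, 0, 0, 0]]^T = 0.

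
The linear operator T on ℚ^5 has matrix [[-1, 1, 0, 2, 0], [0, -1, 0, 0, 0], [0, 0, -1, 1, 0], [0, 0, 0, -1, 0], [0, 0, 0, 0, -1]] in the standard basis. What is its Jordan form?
The characteristic polynomial is det(xI - A) = (x + 1)^5, so the eigenvalues are -1 (algebraic multiplicity 5).

For λ = -1: rank(A + I) = 2, rank((A + I)^2) = 0. The eigenspace has dimension 5 - 2 = 3, so there are 3 Jordan blocks; the rank sequence gives block sizes [2, 2, 1].

Assembling the blocks gives the Jordan form J above.

J = [[-1, 1, 0, 0, 0], [0, -1, 0, 0, 0], [0, 0, -1, 1, 0], [0, 0, 0, -1, 0], [0, 0, 0, 0, -1]]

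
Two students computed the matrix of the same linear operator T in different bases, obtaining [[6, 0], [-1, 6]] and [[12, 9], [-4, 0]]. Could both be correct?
Yes.

Two matrices over a field are similar if and only if they have the same invariant factors.

Both A and B have characteristic polynomial (x - 6)^2 and minimal polynomial (x - 6)^2. Computing further, both have invariant factors (x - 6)^2. Hence A and B are similar.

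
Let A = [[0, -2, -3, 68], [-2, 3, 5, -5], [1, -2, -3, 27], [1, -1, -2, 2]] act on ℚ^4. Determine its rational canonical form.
The invariant factors of A (the non-unit diagonal entries of the Smith normal form of xI - A over ℚ[x]) are (x - 4)(x - 2)(x^2 + 4x - 3), each dividing the next. The characteristic polynomial is their product, (x - 4)(x - 2)(x^2 + 4x - 3).

The rational canonical form is the block-diagonal matrix of companion matrices C(f_i):
R = [[0, 0, 0, 24], [1, 0, 0, -50], [0, 1, 0, 19], [0, 0, 1, 2]].

Note the characteristic polynomial does not split into linear factors over ℚ, so A has no Jordan form over ℚ; the rational canonical form exists over any field.

R = [[0, 0, 0, 24], [1, 0, 0, -50], [0, 1, 0, 19], [0, 0, 1, 2]]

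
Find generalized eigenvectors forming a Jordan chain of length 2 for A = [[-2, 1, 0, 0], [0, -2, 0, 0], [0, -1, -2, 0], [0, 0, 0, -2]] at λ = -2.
We seek v_1 ∈ ker((A + 2I)^2) \ ker(A + 2I), then set v_{i+1} = (A + 2I) v_i.

One such chain is v_1 = [[1, 1, 2, 0]]^T, v_2 = [[1, 0, -1, 0]]^T. Check: (A + 2I) v_2 = [[0, 0, 0, 0]]^T = 0.

v_1 = [[1, 1, 2, 0]]^T, v_2 = [[1, 0, -1, 0]]^T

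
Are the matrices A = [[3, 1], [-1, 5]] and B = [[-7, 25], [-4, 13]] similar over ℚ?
trace(A) = 8 but trace(B) = 6. The trace is a similarity invariant, so A and B are not similar.

No.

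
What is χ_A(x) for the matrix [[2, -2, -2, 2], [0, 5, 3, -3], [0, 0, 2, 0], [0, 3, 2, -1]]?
χ_A(x) = (x - 2)^4

xI - A = [[x - 2, 2, 2, -2], [0, x - 5, -3, 3], [0, 0, x - 2, 0], [0, -3, -2, x + 1]].

Expanding det(xI - A) along the first row:
det(xI - A) = + (x - 2)·det([[x - 5, -3, 3], [0, x - 2, 0], [-3, -2, x + 1]]) - (2)·det([[0, -3, 3], [0, x - 2, 0], [0, -2, x + 1]]) + (2)·det([[0, x - 5, 3], [0, 0, 0], [0, -3, x + 1]]) - (-2)·det([[0, x - 5, -3], [0, 0, x - 2], [0, -3, -2]]).

Evaluating gives χ_A(x) = x^4 - 8x^3 + 24x^2 - 32x + 16 = (x - 2)^4.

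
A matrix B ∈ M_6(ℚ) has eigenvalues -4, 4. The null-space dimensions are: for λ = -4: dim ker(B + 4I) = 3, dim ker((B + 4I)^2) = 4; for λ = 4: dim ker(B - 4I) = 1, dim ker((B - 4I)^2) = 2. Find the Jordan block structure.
Jordan blocks: (-4, 2), (-4, 1), (-4, 1), (4, 2)

λ = -4: successive nullity increments [3, 1] count blocks of size ≥ k; block sizes are [2, 1, 1].
λ = 4: successive nullity increments [1, 1] count blocks of size ≥ k; block sizes are [2].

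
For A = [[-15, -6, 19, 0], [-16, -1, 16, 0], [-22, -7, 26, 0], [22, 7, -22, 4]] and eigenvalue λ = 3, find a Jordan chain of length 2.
We seek v_1 ∈ ker((A - 3I)^2) \ ker(A - 3I), then set v_{i+1} = (A - 3I) v_i.

One such chain is v_1 = [[1, 1, 1, -1]]^T, v_2 = [[-5, -4, -6, 6]]^T. Check: (A - 3I) v_2 = [[0, 0, 0, 0]]^T = 0.

v_1 = [[1, 1, 1, -1]]^T, v_2 = [[-5, -4, -6, 6]]^T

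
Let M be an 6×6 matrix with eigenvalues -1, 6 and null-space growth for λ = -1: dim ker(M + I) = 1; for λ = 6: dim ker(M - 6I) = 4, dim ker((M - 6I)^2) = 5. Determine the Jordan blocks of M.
Jordan blocks: (-1, 1), (6, 2), (6, 1), (6, 1), (6, 1)

λ = -1: successive nullity increments [1] count blocks of size ≥ k; block sizes are [1].
λ = 6: successive nullity increments [4, 1] count blocks of size ≥ k; block sizes are [2, 1, 1, 1].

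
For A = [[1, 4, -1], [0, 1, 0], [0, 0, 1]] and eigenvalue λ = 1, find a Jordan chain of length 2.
We seek v_1 ∈ ker((A - I)^2) \ ker(A - I), then set v_{i+1} = (A - I) v_i.

One such chain is v_1 = [[-1, 1, 3]]^T, v_2 = [[1, 0, 0]]^T. Check: (A - I) v_2 = [[0, 0, 0]]^T = 0.

v_1 = [[-1, 1, 3]]^T, v_2 = [[1, 0, 0]]^T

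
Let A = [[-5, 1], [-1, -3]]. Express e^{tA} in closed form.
e^{tA} = [[(1 - t)*e^{-4*t}, t*e^{-4*t}], [-t*e^{-4*t}, (t + 1)*e^{-4*t}]]

A has Jordan form J = [[-4, 1], [0, -4]] with A = PJP^{-1}, so e^{tA} = P e^{tJ} P^{-1}.

For a Jordan block J_k(λ), e^{tJ_k(λ)} = e^{λt} · (I + tN + t^2 N^2/2! + ... + t^{k-1} N^{k-1}/(k-1)!) where N is the nilpotent superdiagonal part.

Assembling the blocks and conjugating back gives the entries of e^{tA} as shown above.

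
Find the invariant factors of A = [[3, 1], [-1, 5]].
(x - 4)^2

The Jordan structure of A has elementary divisors (x - 4)^2. Arranging the block sizes at each eigenvalue in decreasing order and taking row products gives the invariant factors.

Invariant factors (smallest first, each dividing the next): (x - 4)^2.

Check: the last factor (x - 4)^2 is the minimal polynomial, and the product (x - 4)^2 is the characteristic polynomial.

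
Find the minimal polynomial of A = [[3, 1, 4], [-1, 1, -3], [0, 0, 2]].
m_A(x) = (x - 2)^3

The characteristic polynomial factors as (x - 2)^3. The minimal polynomial is ∏(x - λ)^{k_λ} where k_λ is the size of the largest Jordan block at λ.

For λ = 2: rank(A - 2I) = 2, and the largest Jordan block has size 3 (the smallest k with rank((A - 2I)^k) = rank((A - 2I)^(k+1))).

So m_A(x) = (x - 2)^3.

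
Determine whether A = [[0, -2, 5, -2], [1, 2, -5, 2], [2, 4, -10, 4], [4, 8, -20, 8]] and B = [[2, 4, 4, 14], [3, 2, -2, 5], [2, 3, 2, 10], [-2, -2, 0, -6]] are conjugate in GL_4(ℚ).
Two matrices over a field are similar if and only if they have the same invariant factors.

Both A and B have characteristic polynomial x^4 and minimal polynomial x^3. Computing further, both have invariant factors x, x^3. Hence A and B are similar.

Yes.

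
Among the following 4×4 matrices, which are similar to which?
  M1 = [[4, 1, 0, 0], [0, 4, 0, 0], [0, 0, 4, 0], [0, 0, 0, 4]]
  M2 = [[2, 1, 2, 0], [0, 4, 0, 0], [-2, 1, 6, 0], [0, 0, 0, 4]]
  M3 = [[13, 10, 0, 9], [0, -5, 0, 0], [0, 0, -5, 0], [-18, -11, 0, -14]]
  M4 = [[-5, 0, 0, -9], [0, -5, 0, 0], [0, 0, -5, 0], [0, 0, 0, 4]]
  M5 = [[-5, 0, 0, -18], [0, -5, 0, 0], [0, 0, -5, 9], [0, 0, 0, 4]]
3 classes: {M1, M2}, {M3}, {M4, M5}

Characteristic polynomials: χ_{M1} = (x - 4)^4, χ_{M2} = (x - 4)^4, χ_{M3} = (x - 4)(x + 5)^3, χ_{M4} = (x - 4)(x + 5)^3, χ_{M5} = (x - 4)(x + 5)^3.

{M1, M2}: invariant factors x - 4, x - 4, (x - 4)^2.

{M3}: invariant factors x + 5, (x - 4)(x + 5)^2.

{M4, M5}: invariant factors x + 5, x + 5, (x - 4)(x + 5).

Matrices are similar if and only if their invariant-factor lists agree; the partition into similarity classes is {M1, M2}, {M3}, {M4, M5}.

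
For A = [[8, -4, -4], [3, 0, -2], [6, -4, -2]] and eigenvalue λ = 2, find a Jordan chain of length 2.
v_1 = [[-1, -1, -1]]^T, v_2 = [[2, 1, 2]]^T

We seek v_1 ∈ ker((A - 2I)^2) \ ker(A - 2I), then set v_{i+1} = (A - 2I) v_i.

One such chain is v_1 = [[-1, -1, -1]]^T, v_2 = [[2, 1, 2]]^T. Check: (A - 2I) v_2 = [[0, 0, 0]]^T = 0.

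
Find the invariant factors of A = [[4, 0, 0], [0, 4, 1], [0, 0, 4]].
x - 4, (x - 4)^2

The Jordan structure of A has elementary divisors (x - 4)^2, (x - 4). Arranging the block sizes at each eigenvalue in decreasing order and taking row products gives the invariant factors.

Invariant factors (smallest first, each dividing the next): x - 4, (x - 4)^2.

Check: the last factor (x - 4)^2 is the minimal polynomial, and the product (x - 4)^3 is the characteristic polynomial.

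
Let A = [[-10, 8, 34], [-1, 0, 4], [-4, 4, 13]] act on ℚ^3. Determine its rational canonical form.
R = [[0, 0, 0], [1, 0, 2], [0, 1, 3]]

The invariant factors of A (the non-unit diagonal entries of the Smith normal form of xI - A over ℚ[x]) are x(x^2 - 3x - 2), each dividing the next. The characteristic polynomial is their product, x(x^2 - 3x - 2).

The rational canonical form is the block-diagonal matrix of companion matrices C(f_i):
R = [[0, 0, 0], [1, 0, 2], [0, 1, 3]].

Note the characteristic polynomial does not split into linear factors over ℚ, so A has no Jordan form over ℚ; the rational canonical form exists over any field.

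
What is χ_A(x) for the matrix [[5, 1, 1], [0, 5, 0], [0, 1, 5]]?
xI - A = [[x - 5, -1, -1], [0, x - 5, 0], [0, -1, x - 5]].

Expanding det(xI - A) along the first row:
det(xI - A) = + (x - 5)·det([[x - 5, 0], [-1, x - 5]]) - (-1)·det([[0, 0], [0, x - 5]]) + (-1)·det([[0, x - 5], [0, -1]]).

Evaluating gives χ_A(x) = x^3 - 15x^2 + 75x - 125 = (x - 5)^3.

χ_A(x) = (x - 5)^3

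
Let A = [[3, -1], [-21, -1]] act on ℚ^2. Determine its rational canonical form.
R = [[0, 24], [1, 2]]

The invariant factors of A (the non-unit diagonal entries of the Smith normal form of xI - A over ℚ[x]) are (x - 6)(x + 4), each dividing the next. The characteristic polynomial is their product, (x - 6)(x + 4).

The rational canonical form is the block-diagonal matrix of companion matrices C(f_i):
R = [[0, 24], [1, 2]].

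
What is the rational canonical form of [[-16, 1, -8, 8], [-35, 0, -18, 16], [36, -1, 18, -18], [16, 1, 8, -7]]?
R = [[0, 0, 0, 10], [1, 0, 0, 11], [0, 1, 0, -3], [0, 0, 1, -5]]

The invariant factors of A (the non-unit diagonal entries of the Smith normal form of xI - A over ℚ[x]) are (x + 1)(x + 2)(x^2 + 2x - 5), each dividing the next. The characteristic polynomial is their product, (x + 1)(x + 2)(x^2 + 2x - 5).

The rational canonical form is the block-diagonal matrix of companion matrices C(f_i):
R = [[0, 0, 0, 10], [1, 0, 0, 11], [0, 1, 0, -3], [0, 0, 1, -5]].

Note the characteristic polynomial does not split into linear factors over ℚ, so A has no Jordan form over ℚ; the rational canonical form exists over any field.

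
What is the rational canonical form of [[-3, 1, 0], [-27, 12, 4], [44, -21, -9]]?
R = [[0, 0, 5], [1, 0, 6], [0, 1, 0]]

The invariant factors of A (the non-unit diagonal entries of the Smith normal form of xI - A over ℚ[x]) are (x + 1)(x^2 - x - 5), each dividing the next. The characteristic polynomial is their product, (x + 1)(x^2 - x - 5).

The rational canonical form is the block-diagonal matrix of companion matrices C(f_i):
R = [[0, 0, 5], [1, 0, 6], [0, 1, 0]].

Note the characteristic polynomial does not split into linear factors over ℚ, so A has no Jordan form over ℚ; the rational canonical form exists over any field.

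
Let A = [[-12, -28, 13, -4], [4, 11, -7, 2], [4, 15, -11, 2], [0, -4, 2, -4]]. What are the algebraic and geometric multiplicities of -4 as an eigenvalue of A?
The characteristic polynomial is (x + 4)^4, so the factor x + 4 appears with exponent 4: the algebraic multiplicity is 4.

rank(A + 4I) = 2, so the eigenspace has dimension 4 - 2 = 2: the geometric multiplicity is 2.

Since 2 < 4, A is not diagonalizable.

algebraic multiplicity 4, geometric multiplicity 2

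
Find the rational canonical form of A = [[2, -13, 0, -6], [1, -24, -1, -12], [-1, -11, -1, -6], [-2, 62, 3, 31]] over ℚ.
The invariant factors of A (the non-unit diagonal entries of the Smith normal form of xI - A over ℚ[x]) are x - 1, x(x - 6)(x - 1), each dividing the next. The characteristic polynomial is their product, x(x - 6)(x - 1)^2.

The rational canonical form is the block-diagonal matrix of companion matrices C(f_i):
R = [[1, 0, 0, 0], [0, 0, 0, 0], [0, 1, 0, -6], [0, 0, 1, 7]].

R = [[1, 0, 0, 0], [0, 0, 0, 0], [0, 1, 0, -6], [0, 0, 1, 7]]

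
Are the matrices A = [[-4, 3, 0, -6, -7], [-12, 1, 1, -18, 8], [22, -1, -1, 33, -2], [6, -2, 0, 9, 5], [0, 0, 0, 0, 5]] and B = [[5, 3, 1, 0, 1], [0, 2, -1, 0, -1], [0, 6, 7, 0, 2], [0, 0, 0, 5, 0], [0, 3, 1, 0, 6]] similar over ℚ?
No.

trace(A) = 10 but trace(B) = 25. The trace is a similarity invariant, so A and B are not similar.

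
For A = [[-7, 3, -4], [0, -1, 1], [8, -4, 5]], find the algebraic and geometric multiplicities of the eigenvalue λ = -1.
The characteristic polynomial is (x + 1)^3, so the factor x + 1 appears with exponent 3: the algebraic multiplicity is 3.

rank(A + I) = 2, so the eigenspace has dimension 3 - 2 = 1: the geometric multiplicity is 1.

Since 1 < 3, A is not diagonalizable.

algebraic multiplicity 3, geometric multiplicity 1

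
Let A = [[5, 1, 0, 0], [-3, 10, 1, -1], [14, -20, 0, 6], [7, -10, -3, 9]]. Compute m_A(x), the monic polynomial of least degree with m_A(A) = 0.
The characteristic polynomial factors as (x - 6)^4. The minimal polynomial is ∏(x - λ)^{k_λ} where k_λ is the size of the largest Jordan block at λ.

For λ = 6: rank(A - 6I) = 2, and the largest Jordan block has size 3 (the smallest k with rank((A - 6I)^k) = rank((A - 6I)^(k+1))).

So m_A(x) = (x - 6)^3.

m_A(x) = (x - 6)^3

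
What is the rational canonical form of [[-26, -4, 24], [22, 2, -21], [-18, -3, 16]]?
R = [[0, 0, -18], [1, 0, -21], [0, 1, -8]]

The invariant factors of A (the non-unit diagonal entries of the Smith normal form of xI - A over ℚ[x]) are (x + 2)(x + 3)^2, each dividing the next. The characteristic polynomial is their product, (x + 2)(x + 3)^2.

The rational canonical form is the block-diagonal matrix of companion matrices C(f_i):
R = [[0, 0, -18], [1, 0, -21], [0, 1, -8]].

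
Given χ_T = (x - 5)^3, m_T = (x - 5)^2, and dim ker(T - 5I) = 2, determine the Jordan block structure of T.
λ = 5: algebraic multiplicity 3 (exponent in χ_T), largest block size 2 (exponent in m_T), 2 blocks (geometric multiplicity). These force block sizes [2, 1].

Jordan blocks: (5, 2), (5, 1)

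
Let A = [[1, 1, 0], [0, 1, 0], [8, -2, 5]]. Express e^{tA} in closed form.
A has Jordan form J = [[1, 1, 0], [0, 1, 0], [0, 0, 5]] with A = PJP^{-1}, so e^{tA} = P e^{tJ} P^{-1}.

For a Jordan block J_k(λ), e^{tJ_k(λ)} = e^{λt} · (I + tN + t^2 N^2/2! + ... + t^{k-1} N^{k-1}/(k-1)!) where N is the nilpotent superdiagonal part.

Assembling the blocks and conjugating back gives the entries of e^{tA} as shown above.

e^{tA} = [[e^{t}, t*e^{t}, 0], [0, e^{t}, 0], [2*(e^{4*t} - 1)*e^{t}, -2*t*e^{t}, e^{5*t}]]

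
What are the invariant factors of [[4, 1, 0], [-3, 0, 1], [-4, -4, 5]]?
The Jordan structure of A has elementary divisors (x - 3)^3. Arranging the block sizes at each eigenvalue in decreasing order and taking row products gives the invariant factors.

Invariant factors (smallest first, each dividing the next): (x - 3)^3.

Check: the last factor (x - 3)^3 is the minimal polynomial, and the product (x - 3)^3 is the characteristic polynomial.

(x - 3)^3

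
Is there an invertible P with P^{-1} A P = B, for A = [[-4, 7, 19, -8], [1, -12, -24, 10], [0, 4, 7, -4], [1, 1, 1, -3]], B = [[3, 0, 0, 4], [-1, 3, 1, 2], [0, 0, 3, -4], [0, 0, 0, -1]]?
No.

trace(A) = -12 but trace(B) = 8. The trace is a similarity invariant, so A and B are not similar.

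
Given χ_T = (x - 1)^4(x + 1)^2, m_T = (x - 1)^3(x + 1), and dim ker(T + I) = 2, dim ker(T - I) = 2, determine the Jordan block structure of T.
Jordan blocks: (-1, 1), (-1, 1), (1, 3), (1, 1)

λ = -1: algebraic multiplicity 2 (exponent in χ_T), largest block size 1 (exponent in m_T), 2 blocks (geometric multiplicity). These force block sizes [1, 1].
λ = 1: algebraic multiplicity 4 (exponent in χ_T), largest block size 3 (exponent in m_T), 2 blocks (geometric multiplicity). These force block sizes [3, 1].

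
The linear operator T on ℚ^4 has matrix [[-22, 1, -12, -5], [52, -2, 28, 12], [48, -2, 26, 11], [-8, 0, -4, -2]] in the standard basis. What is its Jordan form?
J = [[0, 1, 0, 0], [0, 0, 0, 0], [0, 0, 0, 1], [0, 0, 0, 0]]

The characteristic polynomial is det(xI - A) = x^4, so the eigenvalues are 0 (algebraic multiplicity 4).

For λ = 0: rank(A) = 2, rank(A^2) = 0. The eigenspace has dimension 4 - 2 = 2, so there are 2 Jordan blocks; the rank sequence gives block sizes [2, 2].

Assembling the blocks gives the Jordan form J above.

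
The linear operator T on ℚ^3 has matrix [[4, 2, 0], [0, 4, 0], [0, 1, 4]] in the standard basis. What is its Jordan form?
J = [[4, 1, 0], [0, 4, 0], [0, 0, 4]]

The characteristic polynomial is det(xI - A) = (x - 4)^3, so the eigenvalues are 4 (algebraic multiplicity 3).

For λ = 4: rank(A - 4I) = 1, rank((A - 4I)^2) = 0. The eigenspace has dimension 3 - 1 = 2, so there are 2 Jordan blocks; the rank sequence gives block sizes [2, 1].

Assembling the blocks gives the Jordan form J above.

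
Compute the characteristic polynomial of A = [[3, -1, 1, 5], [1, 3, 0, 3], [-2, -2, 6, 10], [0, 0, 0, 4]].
xI - A = [[x - 3, 1, -1, -5], [-1, x - 3, 0, -3], [2, 2, x - 6, -10], [0, 0, 0, x - 4]].

Expanding det(xI - A) along the first row:
det(xI - A) = + (x - 3)·det([[x - 3, 0, -3], [2, x - 6, -10], [0, 0, x - 4]]) - (1)·det([[-1, 0, -3], [2, x - 6, -10], [0, 0, x - 4]]) + (-1)·det([[-1, x - 3, -3], [2, 2, -10], [0, 0, x - 4]]) - (-5)·det([[-1, x - 3, 0], [2, 2, x - 6], [0, 0, 0]]).

Evaluating gives χ_A(x) = x^4 - 16x^3 + 96x^2 - 256x + 256 = (x - 4)^4.

χ_A(x) = (x - 4)^4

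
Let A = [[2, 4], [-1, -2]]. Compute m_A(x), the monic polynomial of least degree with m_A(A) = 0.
m_A(x) = x^2

The characteristic polynomial factors as x^2. The minimal polynomial is ∏(x - λ)^{k_λ} where k_λ is the size of the largest Jordan block at λ.

For λ = 0: rank(A) = 1, and the largest Jordan block has size 2 (the smallest k with rank(A^k) = rank(A^(k+1))).

So m_A(x) = x^2.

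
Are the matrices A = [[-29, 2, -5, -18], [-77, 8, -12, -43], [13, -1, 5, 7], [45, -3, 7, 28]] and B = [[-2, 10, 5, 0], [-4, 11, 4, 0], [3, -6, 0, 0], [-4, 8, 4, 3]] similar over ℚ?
No.

Both have characteristic polynomial (x - 3)^4, but the minimal polynomial of A is (x - 3)^3 while the minimal polynomial of B is (x - 3)^2. The minimal polynomial is a similarity invariant, so A and B are not similar.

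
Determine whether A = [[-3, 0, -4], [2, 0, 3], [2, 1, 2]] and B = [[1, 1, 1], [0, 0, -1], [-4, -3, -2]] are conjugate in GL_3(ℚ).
Yes.

Two matrices over a field are similar if and only if they have the same invariant factors.

Both A and B have characteristic polynomial (x - 1)(x + 1)^2 and minimal polynomial (x - 1)(x + 1)^2. Computing further, both have invariant factors (x - 1)(x + 1)^2. Hence A and B are similar.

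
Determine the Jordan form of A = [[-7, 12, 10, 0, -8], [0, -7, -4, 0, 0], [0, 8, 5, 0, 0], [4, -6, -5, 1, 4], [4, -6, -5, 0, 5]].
The characteristic polynomial is det(xI - A) = (x - 1)^3(x + 3)^2, so the eigenvalues are -3 (algebraic multiplicity 2), 1 (algebraic multiplicity 3).

For λ = -3: rank(A + 3I) = 4, rank((A + 3I)^2) = 3. The eigenspace has dimension 5 - 4 = 1, so there is 1 Jordan block; the rank sequence gives block sizes [2].

For λ = 1: rank(A - I) = 2. The eigenspace has dimension 5 - 2 = 3, so there are 3 Jordan blocks; the rank sequence gives block sizes [1, 1, 1].

Assembling the blocks gives the Jordan form J above.

J = [[-3, 1, 0, 0, 0], [0, -3, 0, 0, 0], [0, 0, 1, 0, 0], [0, 0, 0, 1, 0], [0, 0, 0, 0, 1]]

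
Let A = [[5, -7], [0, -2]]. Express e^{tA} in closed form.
e^{tA} = [[e^{5*t}, (1 - e^{7*t})*e^{-2*t}], [0, e^{-2*t}]]

A has Jordan form J = [[-2, 0], [0, 5]] with A = PJP^{-1}, so e^{tA} = P e^{tJ} P^{-1}.

For a Jordan block J_k(λ), e^{tJ_k(λ)} = e^{λt} · (I + tN + t^2 N^2/2! + ... + t^{k-1} N^{k-1}/(k-1)!) where N is the nilpotent superdiagonal part.

Assembling the blocks and conjugating back gives the entries of e^{tA} as shown above.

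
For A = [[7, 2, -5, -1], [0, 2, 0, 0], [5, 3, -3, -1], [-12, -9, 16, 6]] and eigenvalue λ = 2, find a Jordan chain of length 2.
v_1 = [[0, 1, 0, 1]]^T, v_2 = [[1, 0, 2, -5]]^T

We seek v_1 ∈ ker((A - 2I)^2) \ ker(A - 2I), then set v_{i+1} = (A - 2I) v_i.

One such chain is v_1 = [[0, 1, 0, 1]]^T, v_2 = [[1, 0, 2, -5]]^T. Check: (A - 2I) v_2 = [[0, 0, 0, 0]]^T = 0.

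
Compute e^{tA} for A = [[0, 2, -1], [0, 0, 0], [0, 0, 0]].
e^{tA} = [[1, 2*t, -t], [0, 1, 0], [0, 0, 1]]

A has Jordan form J = [[0, 1, 0], [0, 0, 0], [0, 0, 0]] with A = PJP^{-1}, so e^{tA} = P e^{tJ} P^{-1}.

For a Jordan block J_k(λ), e^{tJ_k(λ)} = e^{λt} · (I + tN + t^2 N^2/2! + ... + t^{k-1} N^{k-1}/(k-1)!) where N is the nilpotent superdiagonal part.

Assembling the blocks and conjugating back gives the entries of e^{tA} as shown above.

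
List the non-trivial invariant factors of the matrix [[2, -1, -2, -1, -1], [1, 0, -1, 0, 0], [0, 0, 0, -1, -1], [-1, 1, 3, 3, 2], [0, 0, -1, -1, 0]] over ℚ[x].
x - 1, x - 1, (x - 1)^3

The Jordan structure of A has elementary divisors (x - 1)^3, (x - 1), (x - 1). Arranging the block sizes at each eigenvalue in decreasing order and taking row products gives the invariant factors.

Invariant factors (smallest first, each dividing the next): x - 1, x - 1, (x - 1)^3.

Check: the last factor (x - 1)^3 is the minimal polynomial, and the product (x - 1)^5 is the characteristic polynomial.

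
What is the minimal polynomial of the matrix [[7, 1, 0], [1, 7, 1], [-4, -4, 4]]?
m_A(x) = (x - 6)^3

The characteristic polynomial factors as (x - 6)^3. The minimal polynomial is ∏(x - λ)^{k_λ} where k_λ is the size of the largest Jordan block at λ.

For λ = 6: rank(A - 6I) = 2, and the largest Jordan block has size 3 (the smallest k with rank((A - 6I)^k) = rank((A - 6I)^(k+1))).

So m_A(x) = (x - 6)^3.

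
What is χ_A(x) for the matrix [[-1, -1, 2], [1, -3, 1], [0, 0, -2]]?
χ_A(x) = (x + 2)^3

xI - A = [[x + 1, 1, -2], [-1, x + 3, -1], [0, 0, x + 2]].

Expanding det(xI - A) along the first row:
det(xI - A) = + (x + 1)·det([[x + 3, -1], [0, x + 2]]) - (1)·det([[-1, -1], [0, x + 2]]) + (-2)·det([[-1, x + 3], [0, 0]]).

Evaluating gives χ_A(x) = x^3 + 6x^2 + 12x + 8 = (x + 2)^3.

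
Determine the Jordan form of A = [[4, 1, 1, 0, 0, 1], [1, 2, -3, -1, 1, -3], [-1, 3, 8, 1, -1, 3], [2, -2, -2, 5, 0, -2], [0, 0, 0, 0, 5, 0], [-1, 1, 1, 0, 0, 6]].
J = [[5, 1, 0, 0, 0, 0], [0, 5, 0, 0, 0, 0], [0, 0, 5, 1, 0, 0], [0, 0, 0, 5, 0, 0], [0, 0, 0, 0, 5, 0], [0, 0, 0, 0, 0, 5]]

The characteristic polynomial is det(xI - A) = (x - 5)^6, so the eigenvalues are 5 (algebraic multiplicity 6).

For λ = 5: rank(A - 5I) = 2, rank((A - 5I)^2) = 0. The eigenspace has dimension 6 - 2 = 4, so there are 4 Jordan blocks; the rank sequence gives block sizes [2, 2, 1, 1].

Assembling the blocks gives the Jordan form J above.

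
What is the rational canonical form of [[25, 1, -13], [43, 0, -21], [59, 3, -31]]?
The invariant factors of A (the non-unit diagonal entries of the Smith normal form of xI - A over ℚ[x]) are (x + 2)^3, each dividing the next. The characteristic polynomial is their product, (x + 2)^3.

The rational canonical form is the block-diagonal matrix of companion matrices C(f_i):
R = [[0, 0, -8], [1, 0, -12], [0, 1, -6]].

R = [[0, 0, -8], [1, 0, -12], [0, 1, -6]]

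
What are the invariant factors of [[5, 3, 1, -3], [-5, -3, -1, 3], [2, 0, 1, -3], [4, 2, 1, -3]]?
x^2, x^2

The Jordan structure of A has elementary divisors x^2, x^2. Arranging the block sizes at each eigenvalue in decreasing order and taking row products gives the invariant factors.

Invariant factors (smallest first, each dividing the next): x^2, x^2.

Check: the last factor x^2 is the minimal polynomial, and the product x^4 is the characteristic polynomial.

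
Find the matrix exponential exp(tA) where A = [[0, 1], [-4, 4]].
e^{tA} = [[(1 - 2*t)*e^{2*t}, t*e^{2*t}], [-4*t*e^{2*t}, (2*t + 1)*e^{2*t}]]

A has Jordan form J = [[2, 1], [0, 2]] with A = PJP^{-1}, so e^{tA} = P e^{tJ} P^{-1}.

For a Jordan block J_k(λ), e^{tJ_k(λ)} = e^{λt} · (I + tN + t^2 N^2/2! + ... + t^{k-1} N^{k-1}/(k-1)!) where N is the nilpotent superdiagonal part.

Assembling the blocks and conjugating back gives the entries of e^{tA} as shown above.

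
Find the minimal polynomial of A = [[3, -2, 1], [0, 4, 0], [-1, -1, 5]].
m_A(x) = (x - 4)^3

The characteristic polynomial factors as (x - 4)^3. The minimal polynomial is ∏(x - λ)^{k_λ} where k_λ is the size of the largest Jordan block at λ.

For λ = 4: rank(A - 4I) = 2, and the largest Jordan block has size 3 (the smallest k with rank((A - 4I)^k) = rank((A - 4I)^(k+1))).

So m_A(x) = (x - 4)^3.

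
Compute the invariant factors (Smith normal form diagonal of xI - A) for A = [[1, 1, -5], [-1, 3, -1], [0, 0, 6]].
The Jordan structure of A has elementary divisors (x - 2)^2, (x - 6). Arranging the block sizes at each eigenvalue in decreasing order and taking row products gives the invariant factors.

Invariant factors (smallest first, each dividing the next): (x - 6)(x - 2)^2.

Check: the last factor (x - 6)(x - 2)^2 is the minimal polynomial, and the product (x - 6)(x - 2)^2 is the characteristic polynomial.

(x - 6)(x - 2)^2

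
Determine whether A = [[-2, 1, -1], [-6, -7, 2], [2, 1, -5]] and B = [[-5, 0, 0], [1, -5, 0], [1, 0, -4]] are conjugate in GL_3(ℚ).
Two matrices over a field are similar if and only if they have the same invariant factors.

Both A and B have characteristic polynomial (x + 4)(x + 5)^2 and minimal polynomial (x + 4)(x + 5)^2. Computing further, both have invariant factors (x + 4)(x + 5)^2. Hence A and B are similar.

Yes.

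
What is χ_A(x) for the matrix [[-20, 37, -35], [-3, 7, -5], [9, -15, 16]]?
xI - A = [[x + 20, -37, 35], [3, x - 7, 5], [-9, 15, x - 16]].

Expanding det(xI - A) along the first row:
det(xI - A) = + (x + 20)·det([[x - 7, 5], [15, x - 16]]) - (-37)·det([[3, 5], [-9, x - 16]]) + (35)·det([[3, x - 7], [-9, 15]]).

Evaluating gives χ_A(x) = x^3 - 3x^2 + 3x - 1 = (x - 1)^3.

χ_A(x) = (x - 1)^3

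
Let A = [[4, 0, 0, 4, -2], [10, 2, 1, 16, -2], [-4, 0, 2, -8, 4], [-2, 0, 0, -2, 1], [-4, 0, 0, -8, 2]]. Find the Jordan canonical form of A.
J = [[0, 0, 0, 0, 0], [0, 2, 1, 0, 0], [0, 0, 2, 0, 0], [0, 0, 0, 2, 1], [0, 0, 0, 0, 2]]

The characteristic polynomial is det(xI - A) = x(x - 2)^4, so the eigenvalues are 0 (algebraic multiplicity 1), 2 (algebraic multiplicity 4).

For λ = 0: algebraic multiplicity 1 gives one 1×1 block.

For λ = 2: rank(A - 2I) = 3, rank((A - 2I)^2) = 1. The eigenspace has dimension 5 - 3 = 2, so there are 2 Jordan blocks; the rank sequence gives block sizes [2, 2].

Assembling the blocks gives the Jordan form J above.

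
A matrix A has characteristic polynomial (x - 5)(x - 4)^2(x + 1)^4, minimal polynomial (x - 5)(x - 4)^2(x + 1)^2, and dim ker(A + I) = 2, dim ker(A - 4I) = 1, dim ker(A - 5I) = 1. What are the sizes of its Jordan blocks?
Jordan blocks: (-1, 2), (-1, 2), (4, 2), (5, 1)

λ = -1: algebraic multiplicity 4 (exponent in χ_A), largest block size 2 (exponent in m_A), 2 blocks (geometric multiplicity). These force block sizes [2, 2].
λ = 4: algebraic multiplicity 2 (exponent in χ_A), largest block size 2 (exponent in m_A), 1 block (geometric multiplicity). This forces block sizes [2].
λ = 5: algebraic multiplicity 1 (exponent in χ_A), largest block size 1 (exponent in m_A), 1 block (geometric multiplicity). This forces block sizes [1].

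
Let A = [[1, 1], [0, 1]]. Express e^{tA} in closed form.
A has Jordan form J = [[1, 1], [0, 1]] with A = PJP^{-1}, so e^{tA} = P e^{tJ} P^{-1}.

For a Jordan block J_k(λ), e^{tJ_k(λ)} = e^{λt} · (I + tN + t^2 N^2/2! + ... + t^{k-1} N^{k-1}/(k-1)!) where N is the nilpotent superdiagonal part.

Assembling the blocks and conjugating back gives the entries of e^{tA} as shown above.

e^{tA} = [[e^{t}, t*e^{t}], [0, e^{t}]]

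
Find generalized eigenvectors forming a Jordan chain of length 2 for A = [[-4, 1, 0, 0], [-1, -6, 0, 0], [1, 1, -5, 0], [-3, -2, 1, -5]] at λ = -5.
We seek v_1 ∈ ker((A + 5I)^2) \ ker(A + 5I), then set v_{i+1} = (A + 5I) v_i.

One such chain is v_1 = [[0, 1, 0, 0]]^T, v_2 = [[1, -1, 1, -2]]^T. Check: (A + 5I) v_2 = [[0, 0, 0, 0]]^T = 0.

v_1 = [[0, 1, 0, 0]]^T, v_2 = [[1, -1, 1, -2]]^T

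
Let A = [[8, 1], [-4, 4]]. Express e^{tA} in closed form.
e^{tA} = [[(2*t + 1)*e^{6*t}, t*e^{6*t}], [-4*t*e^{6*t}, (1 - 2*t)*e^{6*t}]]

A has Jordan form J = [[6, 1], [0, 6]] with A = PJP^{-1}, so e^{tA} = P e^{tJ} P^{-1}.

For a Jordan block J_k(λ), e^{tJ_k(λ)} = e^{λt} · (I + tN + t^2 N^2/2! + ... + t^{k-1} N^{k-1}/(k-1)!) where N is the nilpotent superdiagonal part.

Assembling the blocks and conjugating back gives the entries of e^{tA} as shown above.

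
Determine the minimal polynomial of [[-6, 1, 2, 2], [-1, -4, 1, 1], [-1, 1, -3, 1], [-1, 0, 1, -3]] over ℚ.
m_A(x) = (x + 4)^3

The characteristic polynomial factors as (x + 4)^4. The minimal polynomial is ∏(x - λ)^{k_λ} where k_λ is the size of the largest Jordan block at λ.

For λ = -4: rank(A + 4I) = 2, and the largest Jordan block has size 3 (the smallest k with rank((A + 4I)^k) = rank((A + 4I)^(k+1))).

So m_A(x) = (x + 4)^3.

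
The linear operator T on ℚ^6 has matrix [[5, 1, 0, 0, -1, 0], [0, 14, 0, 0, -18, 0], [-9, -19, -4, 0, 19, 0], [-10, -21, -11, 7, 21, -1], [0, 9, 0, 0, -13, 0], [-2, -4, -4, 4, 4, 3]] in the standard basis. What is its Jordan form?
The characteristic polynomial is det(xI - A) = (x - 5)^4(x + 4)^2, so the eigenvalues are -4 (algebraic multiplicity 2), 5 (algebraic multiplicity 4).

For λ = -4: rank(A + 4I) = 4. The eigenspace has dimension 6 - 4 = 2, so there are 2 Jordan blocks; the rank sequence gives block sizes [1, 1].

For λ = 5: rank(A - 5I) = 4, rank((A - 5I)^2) = 3, rank((A - 5I)^3) = 2. The eigenspace has dimension 6 - 4 = 2, so there are 2 Jordan blocks; the rank sequence gives block sizes [3, 1].

Assembling the blocks gives the Jordan form J above.

J = [[-4, 0, 0, 0, 0, 0], [0, -4, 0, 0, 0, 0], [0, 0, 5, 1, 0, 0], [0, 0, 0, 5, 1, 0], [0, 0, 0, 0, 5, 0], [0, 0, 0, 0, 0, 5]]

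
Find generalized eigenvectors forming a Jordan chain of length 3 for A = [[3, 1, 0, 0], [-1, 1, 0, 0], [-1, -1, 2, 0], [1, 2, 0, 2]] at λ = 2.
v_1 = [[-1, 0, 1, 0]]^T, v_2 = [[-1, 1, 1, -1]]^T, v_3 = [[0, 0, 0, 1]]^T

We seek v_1 ∈ ker((A - 2I)^3) \ ker((A - 2I)^2), then set v_{i+1} = (A - 2I) v_i.

One such chain is v_1 = [[-1, 0, 1, 0]]^T, v_2 = [[-1, 1, 1, -1]]^T, v_3 = [[0, 0, 0, 1]]^T. Check: (A - 2I) v_3 = [[0, 0, 0, 0]]^T = 0.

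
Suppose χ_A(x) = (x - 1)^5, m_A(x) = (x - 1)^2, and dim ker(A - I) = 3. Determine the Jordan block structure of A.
Jordan blocks: (1, 2), (1, 2), (1, 1)

λ = 1: algebraic multiplicity 5 (exponent in χ_A), largest block size 2 (exponent in m_A), 3 blocks (geometric multiplicity). These force block sizes [2, 2, 1].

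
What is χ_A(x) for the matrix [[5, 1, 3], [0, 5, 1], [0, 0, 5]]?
xI - A = [[x - 5, -1, -3], [0, x - 5, -1], [0, 0, x - 5]].

Expanding det(xI - A) along the first row:
det(xI - A) = + (x - 5)·det([[x - 5, -1], [0, x - 5]]) - (-1)·det([[0, -1], [0, x - 5]]) + (-3)·det([[0, x - 5], [0, 0]]).

Evaluating gives χ_A(x) = x^3 - 15x^2 + 75x - 125 = (x - 5)^3.

χ_A(x) = (x - 5)^3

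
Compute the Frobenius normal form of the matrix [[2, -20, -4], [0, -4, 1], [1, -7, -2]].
R = [[0, 0, -6], [1, 0, -7], [0, 1, -4]]

The invariant factors of A (the non-unit diagonal entries of the Smith normal form of xI - A over ℚ[x]) are (x + 2)(x^2 + 2x + 3), each dividing the next. The characteristic polynomial is their product, (x + 2)(x^2 + 2x + 3).

The rational canonical form is the block-diagonal matrix of companion matrices C(f_i):
R = [[0, 0, -6], [1, 0, -7], [0, 1, -4]].

Note the characteristic polynomial does not split into linear factors over ℚ, so A has no Jordan form over ℚ; the rational canonical form exists over any field.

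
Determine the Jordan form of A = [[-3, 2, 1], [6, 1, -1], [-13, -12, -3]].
The characteristic polynomial is det(xI - A) = (x - 3)(x + 4)^2, so the eigenvalues are -4 (algebraic multiplicity 2), 3 (algebraic multiplicity 1).

For λ = -4: rank(A + 4I) = 2, rank((A + 4I)^2) = 1. The eigenspace has dimension 3 - 2 = 1, so there is 1 Jordan block; the rank sequence gives block sizes [2].

For λ = 3: algebraic multiplicity 1 gives one 1×1 block.

Assembling the blocks gives the Jordan form J above.

J = [[-4, 1, 0], [0, -4, 0], [0, 0, 3]]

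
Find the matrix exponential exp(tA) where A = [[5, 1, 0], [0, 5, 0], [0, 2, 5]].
A has Jordan form J = [[5, 1, 0], [0, 5, 0], [0, 0, 5]] with A = PJP^{-1}, so e^{tA} = P e^{tJ} P^{-1}.

For a Jordan block J_k(λ), e^{tJ_k(λ)} = e^{λt} · (I + tN + t^2 N^2/2! + ... + t^{k-1} N^{k-1}/(k-1)!) where N is the nilpotent superdiagonal part.

Assembling the blocks and conjugating back gives the entries of e^{tA} as shown above.

e^{tA} = [[e^{5*t}, t*e^{5*t}, 0], [0, e^{5*t}, 0], [0, 2*t*e^{5*t}, e^{5*t}]]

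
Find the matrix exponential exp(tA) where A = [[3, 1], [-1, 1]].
A has Jordan form J = [[2, 1], [0, 2]] with A = PJP^{-1}, so e^{tA} = P e^{tJ} P^{-1}.

For a Jordan block J_k(λ), e^{tJ_k(λ)} = e^{λt} · (I + tN + t^2 N^2/2! + ... + t^{k-1} N^{k-1}/(k-1)!) where N is the nilpotent superdiagonal part.

Assembling the blocks and conjugating back gives the entries of e^{tA} as shown above.

e^{tA} = [[(t + 1)*e^{2*t}, t*e^{2*t}], [-t*e^{2*t}, (1 - t)*e^{2*t}]]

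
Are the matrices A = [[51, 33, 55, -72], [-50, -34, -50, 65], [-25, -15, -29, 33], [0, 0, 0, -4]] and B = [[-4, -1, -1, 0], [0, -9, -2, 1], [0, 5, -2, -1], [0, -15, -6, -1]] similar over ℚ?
Two matrices over a field are similar if and only if they have the same invariant factors.

Both A and B have characteristic polynomial (x + 4)^4 and minimal polynomial (x + 4)^2. Computing further, both have invariant factors (x + 4)^2, (x + 4)^2. Hence A and B are similar.

Yes.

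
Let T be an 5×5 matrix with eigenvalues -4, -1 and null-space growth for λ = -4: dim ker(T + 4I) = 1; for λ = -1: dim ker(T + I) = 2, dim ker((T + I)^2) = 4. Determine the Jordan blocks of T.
Jordan blocks: (-4, 1), (-1, 2), (-1, 2)

λ = -4: successive nullity increments [1] count blocks of size ≥ k; block sizes are [1].
λ = -1: successive nullity increments [2, 2] count blocks of size ≥ k; block sizes are [2, 2].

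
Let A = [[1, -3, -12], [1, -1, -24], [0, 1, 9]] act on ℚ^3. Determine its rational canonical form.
R = [[0, 0, 30], [1, 0, -26], [0, 1, 9]]

The invariant factors of A (the non-unit diagonal entries of the Smith normal form of xI - A over ℚ[x]) are (x - 5)(x^2 - 4x + 6), each dividing the next. The characteristic polynomial is their product, (x - 5)(x^2 - 4x + 6).

The rational canonical form is the block-diagonal matrix of companion matrices C(f_i):
R = [[0, 0, 30], [1, 0, -26], [0, 1, 9]].

Note the characteristic polynomial does not split into linear factors over ℚ, so A has no Jordan form over ℚ; the rational canonical form exists over any field.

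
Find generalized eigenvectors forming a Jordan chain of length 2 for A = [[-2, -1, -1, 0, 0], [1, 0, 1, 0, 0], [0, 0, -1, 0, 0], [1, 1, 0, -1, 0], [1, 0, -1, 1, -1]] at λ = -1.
v_1 = [[1, 0, 0, 0, 1]]^T, v_2 = [[-1, 1, 0, 1, 1]]^T

We seek v_1 ∈ ker((A + I)^2) \ ker(A + I), then set v_{i+1} = (A + I) v_i.

One such chain is v_1 = [[1, 0, 0, 0, 1]]^T, v_2 = [[-1, 1, 0, 1, 1]]^T. Check: (A + I) v_2 = [[0, 0, 0, 0, 0]]^T = 0.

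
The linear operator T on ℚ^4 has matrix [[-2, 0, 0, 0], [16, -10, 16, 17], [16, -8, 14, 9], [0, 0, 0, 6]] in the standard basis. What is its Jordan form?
J = [[-2, 0, 0, 0], [0, -2, 0, 0], [0, 0, 6, 1], [0, 0, 0, 6]]

The characteristic polynomial is det(xI - A) = (x - 6)^2(x + 2)^2, so the eigenvalues are -2 (algebraic multiplicity 2), 6 (algebraic multiplicity 2).

For λ = -2: rank(A + 2I) = 2. The eigenspace has dimension 4 - 2 = 2, so there are 2 Jordan blocks; the rank sequence gives block sizes [1, 1].

For λ = 6: rank(A - 6I) = 3, rank((A - 6I)^2) = 2. The eigenspace has dimension 4 - 3 = 1, so there is 1 Jordan block; the rank sequence gives block sizes [2].

Assembling the blocks gives the Jordan form J above.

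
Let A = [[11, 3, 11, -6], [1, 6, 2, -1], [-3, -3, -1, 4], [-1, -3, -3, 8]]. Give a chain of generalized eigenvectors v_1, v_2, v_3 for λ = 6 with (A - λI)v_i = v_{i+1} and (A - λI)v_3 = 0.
v_1 = [[-2, -1, 1, -1]]^T, v_2 = [[4, 1, -2, 0]]^T, v_3 = [[1, 0, -1, -1]]^T

We seek v_1 ∈ ker((A - 6I)^3) \ ker((A - 6I)^2), then set v_{i+1} = (A - 6I) v_i.

One such chain is v_1 = [[-2, -1, 1, -1]]^T, v_2 = [[4, 1, -2, 0]]^T, v_3 = [[1, 0, -1, -1]]^T. Check: (A - 6I) v_3 = [[0, 0, 0, 0]]^T = 0.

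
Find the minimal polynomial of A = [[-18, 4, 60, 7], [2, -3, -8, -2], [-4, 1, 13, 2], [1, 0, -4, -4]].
The characteristic polynomial factors as (x + 3)^4. The minimal polynomial is ∏(x - λ)^{k_λ} where k_λ is the size of the largest Jordan block at λ.

For λ = -3: rank(A + 3I) = 2, and the largest Jordan block has size 2 (the smallest k with rank((A + 3I)^k) = rank((A + 3I)^(k+1))).

So m_A(x) = (x + 3)^2.

m_A(x) = (x + 3)^2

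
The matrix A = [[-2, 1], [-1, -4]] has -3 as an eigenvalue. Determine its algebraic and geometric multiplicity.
The characteristic polynomial is (x + 3)^2, so the factor x + 3 appears with exponent 2: the algebraic multiplicity is 2.

rank(A + 3I) = 1, so the eigenspace has dimension 2 - 1 = 1: the geometric multiplicity is 1.

Since 1 < 2, A is not diagonalizable.

algebraic multiplicity 2, geometric multiplicity 1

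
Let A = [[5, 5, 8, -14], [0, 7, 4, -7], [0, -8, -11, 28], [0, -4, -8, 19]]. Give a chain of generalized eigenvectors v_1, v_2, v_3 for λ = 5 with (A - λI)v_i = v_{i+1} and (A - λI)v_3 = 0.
We seek v_1 ∈ ker((A - 5I)^3) \ ker((A - 5I)^2), then set v_{i+1} = (A - 5I) v_i.

One such chain is v_1 = [[-1, 0, -5, -3]]^T, v_2 = [[2, 1, -4, -2]]^T, v_3 = [[1, 0, 0, 0]]^T. Check: (A - 5I) v_3 = [[0, 0, 0, 0]]^T = 0.

v_1 = [[-1, 0, -5, -3]]^T, v_2 = [[2, 1, -4, -2]]^T, v_3 = [[1, 0, 0, 0]]^T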